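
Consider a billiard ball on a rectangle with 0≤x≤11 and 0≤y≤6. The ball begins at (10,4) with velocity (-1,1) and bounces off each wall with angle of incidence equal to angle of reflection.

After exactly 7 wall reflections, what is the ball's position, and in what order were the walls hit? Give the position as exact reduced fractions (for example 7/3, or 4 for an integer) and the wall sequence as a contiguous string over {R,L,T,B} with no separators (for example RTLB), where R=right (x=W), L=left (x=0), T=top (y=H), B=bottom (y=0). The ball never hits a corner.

Final position: (6,6)
Wall sequence: TBLTBRT

1. t=2 → T at (8,6); v=(-1,-1)
2. t=6 → B at (2,0); v=(-1,1)
3. t=2 → L at (0,2); v=(1,1)
4. t=4 → T at (4,6); v=(1,-1)
5. t=6 → B at (10,0); v=(1,1)
6. t=1 → R at (11,1); v=(-1,1)
7. t=5 → T at (6,6); v=(-1,-1)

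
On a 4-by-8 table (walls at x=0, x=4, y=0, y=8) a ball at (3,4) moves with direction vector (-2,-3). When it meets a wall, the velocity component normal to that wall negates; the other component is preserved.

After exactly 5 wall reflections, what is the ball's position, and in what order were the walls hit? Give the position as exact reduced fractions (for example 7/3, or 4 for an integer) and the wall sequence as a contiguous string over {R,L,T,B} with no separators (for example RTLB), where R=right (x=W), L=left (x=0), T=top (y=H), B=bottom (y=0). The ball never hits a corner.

Final position: (0,7/2)
Wall sequence: BLRTL

1. t=4/3 → B at (1/3,0); v=(-2,3)
2. t=1/6 → L at (0,1/2); v=(2,3)
3. t=2 → R at (4,13/2); v=(-2,3)
4. t=1/2 → T at (3,8); v=(-2,-3)
5. t=3/2 → L at (0,7/2); v=(2,-3)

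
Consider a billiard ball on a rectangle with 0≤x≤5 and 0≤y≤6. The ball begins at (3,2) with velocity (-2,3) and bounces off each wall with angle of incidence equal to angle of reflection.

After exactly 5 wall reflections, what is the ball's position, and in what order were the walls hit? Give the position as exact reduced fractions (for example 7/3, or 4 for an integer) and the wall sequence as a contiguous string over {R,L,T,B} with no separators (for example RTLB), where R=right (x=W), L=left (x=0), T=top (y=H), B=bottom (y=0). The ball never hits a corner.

1. t=4/3 → T at (1/3,6); v=(-2,-3)
2. t=1/6 → L at (0,11/2); v=(2,-3)
3. t=11/6 → B at (11/3,0); v=(2,3)
4. t=2/3 → R at (5,2); v=(-2,3)
5. t=4/3 → T at (7/3,6); v=(-2,-3)

Final position: (7/3,6)
Wall sequence: TLBRT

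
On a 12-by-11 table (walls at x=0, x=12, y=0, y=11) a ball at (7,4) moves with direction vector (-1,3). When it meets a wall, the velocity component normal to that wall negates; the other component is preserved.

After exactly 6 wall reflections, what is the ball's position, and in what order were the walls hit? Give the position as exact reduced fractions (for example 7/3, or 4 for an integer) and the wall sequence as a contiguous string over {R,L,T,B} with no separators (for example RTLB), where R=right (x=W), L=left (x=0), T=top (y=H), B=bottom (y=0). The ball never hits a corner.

Final position: (10,11)
Wall sequence: TBLTBT

1. t=7/3 → T at (14/3,11); v=(-1,-3)
2. t=11/3 → B at (1,0); v=(-1,3)
3. t=1 → L at (0,3); v=(1,3)
4. t=8/3 → T at (8/3,11); v=(1,-3)
5. t=11/3 → B at (19/3,0); v=(1,3)
6. t=11/3 → T at (10,11); v=(1,-3)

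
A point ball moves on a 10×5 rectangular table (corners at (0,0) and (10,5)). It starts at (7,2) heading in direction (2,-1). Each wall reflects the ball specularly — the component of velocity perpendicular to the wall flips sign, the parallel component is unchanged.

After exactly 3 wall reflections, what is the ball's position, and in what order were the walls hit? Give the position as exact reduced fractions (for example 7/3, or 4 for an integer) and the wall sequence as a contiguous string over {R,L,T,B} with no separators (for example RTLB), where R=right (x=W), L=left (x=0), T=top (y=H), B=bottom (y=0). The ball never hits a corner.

1. t=3/2 → R at (10,1/2); v=(-2,-1)
2. t=1/2 → B at (9,0); v=(-2,1)
3. t=9/2 → L at (0,9/2); v=(2,1)

Final position: (0,9/2)
Wall sequence: RBL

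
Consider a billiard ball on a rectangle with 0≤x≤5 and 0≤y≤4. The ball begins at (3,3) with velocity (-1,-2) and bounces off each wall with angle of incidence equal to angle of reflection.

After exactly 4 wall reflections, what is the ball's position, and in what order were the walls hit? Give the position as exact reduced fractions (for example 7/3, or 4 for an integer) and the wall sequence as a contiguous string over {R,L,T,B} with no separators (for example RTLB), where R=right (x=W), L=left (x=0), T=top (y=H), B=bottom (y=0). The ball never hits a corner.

Final position: (5/2,0)
Wall sequence: BLTB

1. t=3/2 → B at (3/2,0); v=(-1,2)
2. t=3/2 → L at (0,3); v=(1,2)
3. t=1/2 → T at (1/2,4); v=(1,-2)
4. t=2 → B at (5/2,0); v=(1,2)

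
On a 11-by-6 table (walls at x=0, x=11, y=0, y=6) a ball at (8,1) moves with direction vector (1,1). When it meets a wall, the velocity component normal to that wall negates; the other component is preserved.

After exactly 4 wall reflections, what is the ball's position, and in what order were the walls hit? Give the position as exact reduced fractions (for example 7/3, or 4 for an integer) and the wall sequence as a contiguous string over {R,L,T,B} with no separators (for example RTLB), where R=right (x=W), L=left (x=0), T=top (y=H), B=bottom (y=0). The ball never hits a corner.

Final position: (0,3)
Wall sequence: RTBL

1. t=3 → R at (11,4); v=(-1,1)
2. t=2 → T at (9,6); v=(-1,-1)
3. t=6 → B at (3,0); v=(-1,1)
4. t=3 → L at (0,3); v=(1,1)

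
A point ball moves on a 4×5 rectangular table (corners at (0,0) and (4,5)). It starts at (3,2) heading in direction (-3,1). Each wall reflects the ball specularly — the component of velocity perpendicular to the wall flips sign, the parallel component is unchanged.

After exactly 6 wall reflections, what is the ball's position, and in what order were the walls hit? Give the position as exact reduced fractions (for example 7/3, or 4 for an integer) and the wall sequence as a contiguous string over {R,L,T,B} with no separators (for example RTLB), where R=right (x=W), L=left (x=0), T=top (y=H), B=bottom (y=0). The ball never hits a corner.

Final position: (0,5/3)
Wall sequence: LRTLRL

1. t=1 → L at (0,3); v=(3,1)
2. t=4/3 → R at (4,13/3); v=(-3,1)
3. t=2/3 → T at (2,5); v=(-3,-1)
4. t=2/3 → L at (0,13/3); v=(3,-1)
5. t=4/3 → R at (4,3); v=(-3,-1)
6. t=4/3 → L at (0,5/3); v=(3,-1)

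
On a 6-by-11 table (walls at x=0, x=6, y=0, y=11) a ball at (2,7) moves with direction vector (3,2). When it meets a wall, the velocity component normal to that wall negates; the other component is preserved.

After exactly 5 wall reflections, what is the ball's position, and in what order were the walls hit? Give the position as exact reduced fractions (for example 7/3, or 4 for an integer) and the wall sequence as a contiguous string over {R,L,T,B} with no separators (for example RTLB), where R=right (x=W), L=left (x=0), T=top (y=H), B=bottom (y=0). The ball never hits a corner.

Final position: (0,1/3)
Wall sequence: RTLRL

1. t=4/3 → R at (6,29/3); v=(-3,2)
2. t=2/3 → T at (4,11); v=(-3,-2)
3. t=4/3 → L at (0,25/3); v=(3,-2)
4. t=2 → R at (6,13/3); v=(-3,-2)
5. t=2 → L at (0,1/3); v=(3,-2)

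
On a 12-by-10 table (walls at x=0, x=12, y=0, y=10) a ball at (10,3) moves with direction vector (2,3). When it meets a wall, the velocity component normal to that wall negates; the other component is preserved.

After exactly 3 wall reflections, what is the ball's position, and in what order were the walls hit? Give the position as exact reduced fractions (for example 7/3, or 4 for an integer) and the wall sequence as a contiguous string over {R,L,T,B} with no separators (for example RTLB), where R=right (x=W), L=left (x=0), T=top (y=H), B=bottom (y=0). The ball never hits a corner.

1. t=1 → R at (12,6); v=(-2,3)
2. t=4/3 → T at (28/3,10); v=(-2,-3)
3. t=10/3 → B at (8/3,0); v=(-2,3)

Final position: (8/3,0)
Wall sequence: RTB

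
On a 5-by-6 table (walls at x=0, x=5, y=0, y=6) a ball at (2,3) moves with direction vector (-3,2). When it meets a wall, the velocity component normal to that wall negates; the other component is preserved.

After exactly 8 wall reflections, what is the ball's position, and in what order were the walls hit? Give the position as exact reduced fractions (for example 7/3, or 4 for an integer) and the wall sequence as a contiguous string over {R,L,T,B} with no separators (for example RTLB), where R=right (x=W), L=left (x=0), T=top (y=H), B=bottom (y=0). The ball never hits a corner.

Final position: (1/2,6)
Wall sequence: LTRLBRLT

1. t=2/3 → L at (0,13/3); v=(3,2)
2. t=5/6 → T at (5/2,6); v=(3,-2)
3. t=5/6 → R at (5,13/3); v=(-3,-2)
4. t=5/3 → L at (0,1); v=(3,-2)
5. t=1/2 → B at (3/2,0); v=(3,2)
6. t=7/6 → R at (5,7/3); v=(-3,2)
7. t=5/3 → L at (0,17/3); v=(3,2)
8. t=1/6 → T at (1/2,6); v=(3,-2)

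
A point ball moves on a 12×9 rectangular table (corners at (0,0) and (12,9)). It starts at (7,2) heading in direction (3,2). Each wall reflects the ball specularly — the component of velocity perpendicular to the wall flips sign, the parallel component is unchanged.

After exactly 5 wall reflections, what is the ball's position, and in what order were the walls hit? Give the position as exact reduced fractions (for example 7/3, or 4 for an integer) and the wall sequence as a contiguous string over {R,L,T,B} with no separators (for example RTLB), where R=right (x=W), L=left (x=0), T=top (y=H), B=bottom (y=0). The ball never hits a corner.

1. t=5/3 → R at (12,16/3); v=(-3,2)
2. t=11/6 → T at (13/2,9); v=(-3,-2)
3. t=13/6 → L at (0,14/3); v=(3,-2)
4. t=7/3 → B at (7,0); v=(3,2)
5. t=5/3 → R at (12,10/3); v=(-3,2)

Final position: (12,10/3)
Wall sequence: RTLBR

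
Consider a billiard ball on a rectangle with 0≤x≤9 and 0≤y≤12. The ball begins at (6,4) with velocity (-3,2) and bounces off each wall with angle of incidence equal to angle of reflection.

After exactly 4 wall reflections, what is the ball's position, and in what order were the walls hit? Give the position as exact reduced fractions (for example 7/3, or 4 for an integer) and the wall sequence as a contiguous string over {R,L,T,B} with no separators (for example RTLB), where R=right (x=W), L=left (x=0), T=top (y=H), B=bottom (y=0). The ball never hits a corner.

Final position: (0,4)
Wall sequence: LTRL

1. t=2 → L at (0,8); v=(3,2)
2. t=2 → T at (6,12); v=(3,-2)
3. t=1 → R at (9,10); v=(-3,-2)
4. t=3 → L at (0,4); v=(3,-2)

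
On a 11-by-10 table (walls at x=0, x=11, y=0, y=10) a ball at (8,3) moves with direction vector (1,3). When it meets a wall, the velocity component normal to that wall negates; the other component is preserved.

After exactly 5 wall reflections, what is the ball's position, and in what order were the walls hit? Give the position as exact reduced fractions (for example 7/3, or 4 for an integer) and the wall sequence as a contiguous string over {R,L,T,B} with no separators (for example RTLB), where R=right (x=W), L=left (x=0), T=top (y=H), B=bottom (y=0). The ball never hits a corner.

Final position: (5/3,0)
Wall sequence: TRBTB

1. t=7/3 → T at (31/3,10); v=(1,-3)
2. t=2/3 → R at (11,8); v=(-1,-3)
3. t=8/3 → B at (25/3,0); v=(-1,3)
4. t=10/3 → T at (5,10); v=(-1,-3)
5. t=10/3 → B at (5/3,0); v=(-1,3)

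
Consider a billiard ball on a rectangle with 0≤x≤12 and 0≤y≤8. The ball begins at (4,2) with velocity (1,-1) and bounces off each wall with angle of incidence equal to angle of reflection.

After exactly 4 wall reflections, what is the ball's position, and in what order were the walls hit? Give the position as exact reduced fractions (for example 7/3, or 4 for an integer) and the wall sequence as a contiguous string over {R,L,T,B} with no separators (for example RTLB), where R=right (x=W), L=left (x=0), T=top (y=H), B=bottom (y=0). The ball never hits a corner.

1. t=2 → B at (6,0); v=(1,1)
2. t=6 → R at (12,6); v=(-1,1)
3. t=2 → T at (10,8); v=(-1,-1)
4. t=8 → B at (2,0); v=(-1,1)

Final position: (2,0)
Wall sequence: BRTB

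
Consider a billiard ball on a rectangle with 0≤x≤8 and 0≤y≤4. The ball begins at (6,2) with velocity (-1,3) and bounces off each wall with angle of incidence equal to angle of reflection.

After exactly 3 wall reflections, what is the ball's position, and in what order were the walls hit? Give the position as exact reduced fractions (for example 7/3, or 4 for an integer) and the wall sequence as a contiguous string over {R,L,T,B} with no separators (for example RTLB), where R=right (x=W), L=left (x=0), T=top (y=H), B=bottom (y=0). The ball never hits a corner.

1. t=2/3 → T at (16/3,4); v=(-1,-3)
2. t=4/3 → B at (4,0); v=(-1,3)
3. t=4/3 → T at (8/3,4); v=(-1,-3)

Final position: (8/3,4)
Wall sequence: TBT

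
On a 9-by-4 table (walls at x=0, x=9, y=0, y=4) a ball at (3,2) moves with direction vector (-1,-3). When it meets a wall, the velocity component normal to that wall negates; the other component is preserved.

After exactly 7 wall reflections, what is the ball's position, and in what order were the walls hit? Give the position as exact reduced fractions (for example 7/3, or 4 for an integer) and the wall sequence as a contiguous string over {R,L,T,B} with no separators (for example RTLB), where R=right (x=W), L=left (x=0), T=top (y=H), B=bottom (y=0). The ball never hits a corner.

Final position: (13/3,4)
Wall sequence: BTLBTBT

1. t=2/3 → B at (7/3,0); v=(-1,3)
2. t=4/3 → T at (1,4); v=(-1,-3)
3. t=1 → L at (0,1); v=(1,-3)
4. t=1/3 → B at (1/3,0); v=(1,3)
5. t=4/3 → T at (5/3,4); v=(1,-3)
6. t=4/3 → B at (3,0); v=(1,3)
7. t=4/3 → T at (13/3,4); v=(1,-3)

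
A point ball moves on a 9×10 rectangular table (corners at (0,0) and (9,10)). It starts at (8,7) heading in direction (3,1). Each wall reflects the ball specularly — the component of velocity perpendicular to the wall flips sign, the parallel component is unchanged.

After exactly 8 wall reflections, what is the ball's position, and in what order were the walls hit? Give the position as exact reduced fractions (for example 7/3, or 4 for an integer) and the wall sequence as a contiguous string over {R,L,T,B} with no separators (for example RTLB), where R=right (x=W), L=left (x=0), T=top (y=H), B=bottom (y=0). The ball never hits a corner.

1. t=1/3 → R at (9,22/3); v=(-3,1)
2. t=8/3 → T at (1,10); v=(-3,-1)
3. t=1/3 → L at (0,29/3); v=(3,-1)
4. t=3 → R at (9,20/3); v=(-3,-1)
5. t=3 → L at (0,11/3); v=(3,-1)
6. t=3 → R at (9,2/3); v=(-3,-1)
7. t=2/3 → B at (7,0); v=(-3,1)
8. t=7/3 → L at (0,7/3); v=(3,1)

Final position: (0,7/3)
Wall sequence: RTLRLRBL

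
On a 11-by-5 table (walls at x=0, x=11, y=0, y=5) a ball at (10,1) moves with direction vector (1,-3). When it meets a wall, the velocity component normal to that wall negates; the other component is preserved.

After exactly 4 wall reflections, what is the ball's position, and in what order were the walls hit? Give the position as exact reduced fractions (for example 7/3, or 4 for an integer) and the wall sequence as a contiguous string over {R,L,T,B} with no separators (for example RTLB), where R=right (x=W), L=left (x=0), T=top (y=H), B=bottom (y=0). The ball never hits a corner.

1. t=1/3 → B at (31/3,0); v=(1,3)
2. t=2/3 → R at (11,2); v=(-1,3)
3. t=1 → T at (10,5); v=(-1,-3)
4. t=5/3 → B at (25/3,0); v=(-1,3)

Final position: (25/3,0)
Wall sequence: BRTB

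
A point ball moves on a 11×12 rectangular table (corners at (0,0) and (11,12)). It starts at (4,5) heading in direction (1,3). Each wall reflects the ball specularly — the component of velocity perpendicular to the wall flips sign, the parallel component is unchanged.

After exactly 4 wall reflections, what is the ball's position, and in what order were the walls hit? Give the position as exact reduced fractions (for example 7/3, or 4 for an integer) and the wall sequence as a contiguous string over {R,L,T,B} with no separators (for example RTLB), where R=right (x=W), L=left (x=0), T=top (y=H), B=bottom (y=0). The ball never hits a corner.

1. t=7/3 → T at (19/3,12); v=(1,-3)
2. t=4 → B at (31/3,0); v=(1,3)
3. t=2/3 → R at (11,2); v=(-1,3)
4. t=10/3 → T at (23/3,12); v=(-1,-3)

Final position: (23/3,12)
Wall sequence: TBRT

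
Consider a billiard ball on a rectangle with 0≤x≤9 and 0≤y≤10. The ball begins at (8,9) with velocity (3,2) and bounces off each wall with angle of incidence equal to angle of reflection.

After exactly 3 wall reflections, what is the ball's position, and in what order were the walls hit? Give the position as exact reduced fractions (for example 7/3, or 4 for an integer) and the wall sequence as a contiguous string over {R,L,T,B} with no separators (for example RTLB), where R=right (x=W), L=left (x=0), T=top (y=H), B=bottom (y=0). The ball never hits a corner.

1. t=1/3 → R at (9,29/3); v=(-3,2)
2. t=1/6 → T at (17/2,10); v=(-3,-2)
3. t=17/6 → L at (0,13/3); v=(3,-2)

Final position: (0,13/3)
Wall sequence: RTL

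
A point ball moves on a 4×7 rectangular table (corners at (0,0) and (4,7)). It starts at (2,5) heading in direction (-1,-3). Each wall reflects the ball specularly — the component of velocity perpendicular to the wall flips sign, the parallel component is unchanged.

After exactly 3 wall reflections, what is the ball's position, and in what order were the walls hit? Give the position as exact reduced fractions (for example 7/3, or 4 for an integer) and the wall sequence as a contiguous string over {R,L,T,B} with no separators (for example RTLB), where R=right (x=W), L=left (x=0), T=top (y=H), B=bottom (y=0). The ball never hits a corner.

Final position: (2,7)
Wall sequence: BLT

1. t=5/3 → B at (1/3,0); v=(-1,3)
2. t=1/3 → L at (0,1); v=(1,3)
3. t=2 → T at (2,7); v=(1,-3)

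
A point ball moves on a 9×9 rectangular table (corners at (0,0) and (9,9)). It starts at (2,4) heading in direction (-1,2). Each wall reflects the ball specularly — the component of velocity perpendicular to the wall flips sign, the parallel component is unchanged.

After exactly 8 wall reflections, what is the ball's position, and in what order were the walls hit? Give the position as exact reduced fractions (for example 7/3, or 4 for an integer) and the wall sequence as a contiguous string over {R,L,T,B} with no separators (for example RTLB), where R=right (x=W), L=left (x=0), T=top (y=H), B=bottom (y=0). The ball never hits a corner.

Final position: (1/2,9)
Wall sequence: LTBRTBLT

1. t=2 → L at (0,8); v=(1,2)
2. t=1/2 → T at (1/2,9); v=(1,-2)
3. t=9/2 → B at (5,0); v=(1,2)
4. t=4 → R at (9,8); v=(-1,2)
5. t=1/2 → T at (17/2,9); v=(-1,-2)
6. t=9/2 → B at (4,0); v=(-1,2)
7. t=4 → L at (0,8); v=(1,2)
8. t=1/2 → T at (1/2,9); v=(1,-2)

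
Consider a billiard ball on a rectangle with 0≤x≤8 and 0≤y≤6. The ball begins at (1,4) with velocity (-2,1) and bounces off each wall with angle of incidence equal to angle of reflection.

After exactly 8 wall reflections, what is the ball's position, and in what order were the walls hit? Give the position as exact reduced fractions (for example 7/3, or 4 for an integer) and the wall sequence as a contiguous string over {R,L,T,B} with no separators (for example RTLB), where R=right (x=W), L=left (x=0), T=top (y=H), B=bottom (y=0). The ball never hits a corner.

1. t=1/2 → L at (0,9/2); v=(2,1)
2. t=3/2 → T at (3,6); v=(2,-1)
3. t=5/2 → R at (8,7/2); v=(-2,-1)
4. t=7/2 → B at (1,0); v=(-2,1)
5. t=1/2 → L at (0,1/2); v=(2,1)
6. t=4 → R at (8,9/2); v=(-2,1)
7. t=3/2 → T at (5,6); v=(-2,-1)
8. t=5/2 → L at (0,7/2); v=(2,-1)

Final position: (0,7/2)
Wall sequence: LTRBLRTL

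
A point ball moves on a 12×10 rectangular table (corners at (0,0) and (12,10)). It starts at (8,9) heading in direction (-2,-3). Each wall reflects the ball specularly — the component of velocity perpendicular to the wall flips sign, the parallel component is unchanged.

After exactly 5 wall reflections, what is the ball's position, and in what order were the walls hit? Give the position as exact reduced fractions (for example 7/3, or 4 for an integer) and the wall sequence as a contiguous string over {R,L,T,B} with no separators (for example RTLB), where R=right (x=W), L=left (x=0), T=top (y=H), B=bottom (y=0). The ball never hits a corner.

1. t=3 → B at (2,0); v=(-2,3)
2. t=1 → L at (0,3); v=(2,3)
3. t=7/3 → T at (14/3,10); v=(2,-3)
4. t=10/3 → B at (34/3,0); v=(2,3)
5. t=1/3 → R at (12,1); v=(-2,3)

Final position: (12,1)
Wall sequence: BLTBR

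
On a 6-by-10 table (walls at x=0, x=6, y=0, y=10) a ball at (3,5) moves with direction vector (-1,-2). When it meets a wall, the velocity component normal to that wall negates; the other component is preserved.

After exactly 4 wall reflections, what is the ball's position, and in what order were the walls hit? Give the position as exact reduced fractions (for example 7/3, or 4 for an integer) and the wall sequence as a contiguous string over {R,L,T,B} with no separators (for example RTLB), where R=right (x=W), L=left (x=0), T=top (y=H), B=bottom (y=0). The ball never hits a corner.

Final position: (6,7)
Wall sequence: BLTR

1. t=5/2 → B at (1/2,0); v=(-1,2)
2. t=1/2 → L at (0,1); v=(1,2)
3. t=9/2 → T at (9/2,10); v=(1,-2)
4. t=3/2 → R at (6,7); v=(-1,-2)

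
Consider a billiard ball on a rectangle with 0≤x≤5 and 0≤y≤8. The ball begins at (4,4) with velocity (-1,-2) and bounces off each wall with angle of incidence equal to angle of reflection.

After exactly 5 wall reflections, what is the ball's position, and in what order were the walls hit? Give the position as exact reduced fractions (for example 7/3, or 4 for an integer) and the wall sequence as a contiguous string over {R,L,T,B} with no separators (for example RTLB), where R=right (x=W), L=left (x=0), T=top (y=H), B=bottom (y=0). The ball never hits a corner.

1. t=2 → B at (2,0); v=(-1,2)
2. t=2 → L at (0,4); v=(1,2)
3. t=2 → T at (2,8); v=(1,-2)
4. t=3 → R at (5,2); v=(-1,-2)
5. t=1 → B at (4,0); v=(-1,2)

Final position: (4,0)
Wall sequence: BLTRB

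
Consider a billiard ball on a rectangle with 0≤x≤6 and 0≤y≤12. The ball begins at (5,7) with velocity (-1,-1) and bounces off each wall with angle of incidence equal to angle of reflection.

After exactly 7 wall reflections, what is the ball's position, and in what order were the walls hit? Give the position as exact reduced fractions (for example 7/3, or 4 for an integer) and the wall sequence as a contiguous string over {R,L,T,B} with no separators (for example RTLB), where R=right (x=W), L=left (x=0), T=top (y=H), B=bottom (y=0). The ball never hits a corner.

Final position: (0,2)
Wall sequence: LBRLTRL

1. t=5 → L at (0,2); v=(1,-1)
2. t=2 → B at (2,0); v=(1,1)
3. t=4 → R at (6,4); v=(-1,1)
4. t=6 → L at (0,10); v=(1,1)
5. t=2 → T at (2,12); v=(1,-1)
6. t=4 → R at (6,8); v=(-1,-1)
7. t=6 → L at (0,2); v=(1,-1)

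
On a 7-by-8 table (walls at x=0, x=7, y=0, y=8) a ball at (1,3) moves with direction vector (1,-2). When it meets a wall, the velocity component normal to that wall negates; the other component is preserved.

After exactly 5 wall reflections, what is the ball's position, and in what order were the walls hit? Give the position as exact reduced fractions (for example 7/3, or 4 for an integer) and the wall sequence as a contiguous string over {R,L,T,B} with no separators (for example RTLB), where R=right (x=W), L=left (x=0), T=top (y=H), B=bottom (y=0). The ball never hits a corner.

1. t=3/2 → B at (5/2,0); v=(1,2)
2. t=4 → T at (13/2,8); v=(1,-2)
3. t=1/2 → R at (7,7); v=(-1,-2)
4. t=7/2 → B at (7/2,0); v=(-1,2)
5. t=7/2 → L at (0,7); v=(1,2)

Final position: (0,7)
Wall sequence: BTRBL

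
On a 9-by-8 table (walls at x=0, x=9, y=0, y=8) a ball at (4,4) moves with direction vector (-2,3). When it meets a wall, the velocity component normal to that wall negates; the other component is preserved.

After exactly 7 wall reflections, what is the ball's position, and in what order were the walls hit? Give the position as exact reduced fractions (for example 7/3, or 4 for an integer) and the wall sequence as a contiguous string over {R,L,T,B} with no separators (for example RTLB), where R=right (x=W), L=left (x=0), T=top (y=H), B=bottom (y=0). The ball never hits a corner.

Final position: (0,5)
Wall sequence: TLBRTBL

1. t=4/3 → T at (4/3,8); v=(-2,-3)
2. t=2/3 → L at (0,6); v=(2,-3)
3. t=2 → B at (4,0); v=(2,3)
4. t=5/2 → R at (9,15/2); v=(-2,3)
5. t=1/6 → T at (26/3,8); v=(-2,-3)
6. t=8/3 → B at (10/3,0); v=(-2,3)
7. t=5/3 → L at (0,5); v=(2,3)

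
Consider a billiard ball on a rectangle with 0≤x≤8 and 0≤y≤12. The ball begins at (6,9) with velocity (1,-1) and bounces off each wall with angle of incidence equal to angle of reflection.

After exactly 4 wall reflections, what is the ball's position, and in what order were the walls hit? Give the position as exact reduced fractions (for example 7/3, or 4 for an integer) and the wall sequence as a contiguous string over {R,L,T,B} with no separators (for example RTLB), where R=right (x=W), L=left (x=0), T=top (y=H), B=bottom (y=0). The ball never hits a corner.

1. t=2 → R at (8,7); v=(-1,-1)
2. t=7 → B at (1,0); v=(-1,1)
3. t=1 → L at (0,1); v=(1,1)
4. t=8 → R at (8,9); v=(-1,1)

Final position: (8,9)
Wall sequence: RBLR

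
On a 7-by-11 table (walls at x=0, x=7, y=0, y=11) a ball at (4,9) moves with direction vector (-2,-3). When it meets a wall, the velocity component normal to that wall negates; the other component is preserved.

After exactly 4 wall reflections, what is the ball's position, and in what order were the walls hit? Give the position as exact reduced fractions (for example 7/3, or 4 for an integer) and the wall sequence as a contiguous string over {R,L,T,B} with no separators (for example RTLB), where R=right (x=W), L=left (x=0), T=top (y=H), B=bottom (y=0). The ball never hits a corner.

1. t=2 → L at (0,3); v=(2,-3)
2. t=1 → B at (2,0); v=(2,3)
3. t=5/2 → R at (7,15/2); v=(-2,3)
4. t=7/6 → T at (14/3,11); v=(-2,-3)

Final position: (14/3,11)
Wall sequence: LBRT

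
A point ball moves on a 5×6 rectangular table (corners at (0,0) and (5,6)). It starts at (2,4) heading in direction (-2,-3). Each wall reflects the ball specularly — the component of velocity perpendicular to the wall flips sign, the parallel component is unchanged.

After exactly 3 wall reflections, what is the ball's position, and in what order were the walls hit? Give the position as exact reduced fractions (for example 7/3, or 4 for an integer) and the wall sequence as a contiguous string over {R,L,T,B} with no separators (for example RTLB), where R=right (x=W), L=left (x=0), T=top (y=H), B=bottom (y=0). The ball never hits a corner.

1. t=1 → L at (0,1); v=(2,-3)
2. t=1/3 → B at (2/3,0); v=(2,3)
3. t=2 → T at (14/3,6); v=(2,-3)

Final position: (14/3,6)
Wall sequence: LBT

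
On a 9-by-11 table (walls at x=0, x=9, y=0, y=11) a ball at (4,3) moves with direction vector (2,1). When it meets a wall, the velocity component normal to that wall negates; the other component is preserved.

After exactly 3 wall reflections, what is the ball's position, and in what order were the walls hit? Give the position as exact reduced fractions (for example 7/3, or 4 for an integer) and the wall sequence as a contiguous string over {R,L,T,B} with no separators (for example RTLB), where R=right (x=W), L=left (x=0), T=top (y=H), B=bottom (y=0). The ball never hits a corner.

1. t=5/2 → R at (9,11/2); v=(-2,1)
2. t=9/2 → L at (0,10); v=(2,1)
3. t=1 → T at (2,11); v=(2,-1)

Final position: (2,11)
Wall sequence: RLT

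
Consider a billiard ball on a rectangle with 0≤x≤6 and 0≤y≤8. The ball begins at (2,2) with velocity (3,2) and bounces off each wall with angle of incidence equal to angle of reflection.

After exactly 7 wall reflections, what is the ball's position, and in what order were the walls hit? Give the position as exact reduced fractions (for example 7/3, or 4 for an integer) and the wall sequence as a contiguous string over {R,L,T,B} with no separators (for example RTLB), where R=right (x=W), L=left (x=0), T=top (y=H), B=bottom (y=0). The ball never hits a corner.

Final position: (6,14/3)
Wall sequence: RTLRBLR

1. t=4/3 → R at (6,14/3); v=(-3,2)
2. t=5/3 → T at (1,8); v=(-3,-2)
3. t=1/3 → L at (0,22/3); v=(3,-2)
4. t=2 → R at (6,10/3); v=(-3,-2)
5. t=5/3 → B at (1,0); v=(-3,2)
6. t=1/3 → L at (0,2/3); v=(3,2)
7. t=2 → R at (6,14/3); v=(-3,2)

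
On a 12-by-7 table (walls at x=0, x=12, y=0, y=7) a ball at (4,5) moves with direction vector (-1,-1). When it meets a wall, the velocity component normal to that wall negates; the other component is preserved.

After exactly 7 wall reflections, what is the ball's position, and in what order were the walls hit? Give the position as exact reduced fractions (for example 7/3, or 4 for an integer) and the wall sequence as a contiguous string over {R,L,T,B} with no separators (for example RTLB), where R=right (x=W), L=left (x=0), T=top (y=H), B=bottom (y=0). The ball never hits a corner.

1. t=4 → L at (0,1); v=(1,-1)
2. t=1 → B at (1,0); v=(1,1)
3. t=7 → T at (8,7); v=(1,-1)
4. t=4 → R at (12,3); v=(-1,-1)
5. t=3 → B at (9,0); v=(-1,1)
6. t=7 → T at (2,7); v=(-1,-1)
7. t=2 → L at (0,5); v=(1,-1)

Final position: (0,5)
Wall sequence: LBTRBTL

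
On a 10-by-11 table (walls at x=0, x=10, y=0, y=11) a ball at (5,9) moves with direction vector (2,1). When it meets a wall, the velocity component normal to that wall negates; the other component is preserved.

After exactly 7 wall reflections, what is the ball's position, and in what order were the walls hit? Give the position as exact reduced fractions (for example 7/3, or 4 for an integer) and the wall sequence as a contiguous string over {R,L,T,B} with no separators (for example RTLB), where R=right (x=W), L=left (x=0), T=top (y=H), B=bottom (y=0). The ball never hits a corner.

Final position: (10,19/2)
Wall sequence: TRLRBLR

1. t=2 → T at (9,11); v=(2,-1)
2. t=1/2 → R at (10,21/2); v=(-2,-1)
3. t=5 → L at (0,11/2); v=(2,-1)
4. t=5 → R at (10,1/2); v=(-2,-1)
5. t=1/2 → B at (9,0); v=(-2,1)
6. t=9/2 → L at (0,9/2); v=(2,1)
7. t=5 → R at (10,19/2); v=(-2,1)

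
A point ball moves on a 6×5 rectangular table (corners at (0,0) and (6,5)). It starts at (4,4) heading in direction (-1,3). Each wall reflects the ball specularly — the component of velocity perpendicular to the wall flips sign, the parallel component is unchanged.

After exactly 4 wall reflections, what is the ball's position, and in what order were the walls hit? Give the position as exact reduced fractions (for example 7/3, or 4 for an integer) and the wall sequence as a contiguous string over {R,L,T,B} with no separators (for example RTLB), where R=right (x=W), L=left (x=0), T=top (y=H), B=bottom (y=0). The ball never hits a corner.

1. t=1/3 → T at (11/3,5); v=(-1,-3)
2. t=5/3 → B at (2,0); v=(-1,3)
3. t=5/3 → T at (1/3,5); v=(-1,-3)
4. t=1/3 → L at (0,4); v=(1,-3)

Final position: (0,4)
Wall sequence: TBTL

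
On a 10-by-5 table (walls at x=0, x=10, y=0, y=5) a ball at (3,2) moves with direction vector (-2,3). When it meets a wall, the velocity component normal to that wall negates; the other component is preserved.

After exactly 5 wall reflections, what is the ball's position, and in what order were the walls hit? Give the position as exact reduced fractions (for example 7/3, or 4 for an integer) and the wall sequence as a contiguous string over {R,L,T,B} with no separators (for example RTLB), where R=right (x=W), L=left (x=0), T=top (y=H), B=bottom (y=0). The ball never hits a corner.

1. t=1 → T at (1,5); v=(-2,-3)
2. t=1/2 → L at (0,7/2); v=(2,-3)
3. t=7/6 → B at (7/3,0); v=(2,3)
4. t=5/3 → T at (17/3,5); v=(2,-3)
5. t=5/3 → B at (9,0); v=(2,3)

Final position: (9,0)
Wall sequence: TLBTB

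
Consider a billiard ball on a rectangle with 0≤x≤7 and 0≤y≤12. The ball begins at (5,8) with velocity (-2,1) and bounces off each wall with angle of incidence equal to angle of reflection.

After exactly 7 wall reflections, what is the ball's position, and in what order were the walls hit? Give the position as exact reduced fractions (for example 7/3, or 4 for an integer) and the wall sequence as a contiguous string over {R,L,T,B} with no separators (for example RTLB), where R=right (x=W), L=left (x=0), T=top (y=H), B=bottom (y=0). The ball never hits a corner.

1. t=5/2 → L at (0,21/2); v=(2,1)
2. t=3/2 → T at (3,12); v=(2,-1)
3. t=2 → R at (7,10); v=(-2,-1)
4. t=7/2 → L at (0,13/2); v=(2,-1)
5. t=7/2 → R at (7,3); v=(-2,-1)
6. t=3 → B at (1,0); v=(-2,1)
7. t=1/2 → L at (0,1/2); v=(2,1)

Final position: (0,1/2)
Wall sequence: LTRLRBL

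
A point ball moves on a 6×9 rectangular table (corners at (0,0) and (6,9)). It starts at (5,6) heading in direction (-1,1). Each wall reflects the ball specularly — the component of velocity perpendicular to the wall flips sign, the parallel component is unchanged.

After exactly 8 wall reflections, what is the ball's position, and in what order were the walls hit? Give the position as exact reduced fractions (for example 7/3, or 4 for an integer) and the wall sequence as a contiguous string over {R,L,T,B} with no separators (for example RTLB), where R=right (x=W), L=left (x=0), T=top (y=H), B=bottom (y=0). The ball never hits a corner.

1. t=3 → T at (2,9); v=(-1,-1)
2. t=2 → L at (0,7); v=(1,-1)
3. t=6 → R at (6,1); v=(-1,-1)
4. t=1 → B at (5,0); v=(-1,1)
5. t=5 → L at (0,5); v=(1,1)
6. t=4 → T at (4,9); v=(1,-1)
7. t=2 → R at (6,7); v=(-1,-1)
8. t=6 → L at (0,1); v=(1,-1)

Final position: (0,1)
Wall sequence: TLRBLTRL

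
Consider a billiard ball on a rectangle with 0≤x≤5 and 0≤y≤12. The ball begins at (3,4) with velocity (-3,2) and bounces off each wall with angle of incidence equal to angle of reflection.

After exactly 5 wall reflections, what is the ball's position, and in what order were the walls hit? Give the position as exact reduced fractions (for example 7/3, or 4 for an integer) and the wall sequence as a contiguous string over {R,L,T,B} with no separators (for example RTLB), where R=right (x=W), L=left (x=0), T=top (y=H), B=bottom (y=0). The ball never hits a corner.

1. t=1 → L at (0,6); v=(3,2)
2. t=5/3 → R at (5,28/3); v=(-3,2)
3. t=4/3 → T at (1,12); v=(-3,-2)
4. t=1/3 → L at (0,34/3); v=(3,-2)
5. t=5/3 → R at (5,8); v=(-3,-2)

Final position: (5,8)
Wall sequence: LRTLR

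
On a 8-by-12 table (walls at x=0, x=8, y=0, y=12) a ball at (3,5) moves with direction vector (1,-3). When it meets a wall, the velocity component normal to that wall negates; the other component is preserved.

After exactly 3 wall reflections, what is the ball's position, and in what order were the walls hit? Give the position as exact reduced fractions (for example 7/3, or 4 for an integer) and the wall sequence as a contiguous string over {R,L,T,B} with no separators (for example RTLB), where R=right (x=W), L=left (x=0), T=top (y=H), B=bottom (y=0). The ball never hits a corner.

Final position: (22/3,12)
Wall sequence: BRT

1. t=5/3 → B at (14/3,0); v=(1,3)
2. t=10/3 → R at (8,10); v=(-1,3)
3. t=2/3 → T at (22/3,12); v=(-1,-3)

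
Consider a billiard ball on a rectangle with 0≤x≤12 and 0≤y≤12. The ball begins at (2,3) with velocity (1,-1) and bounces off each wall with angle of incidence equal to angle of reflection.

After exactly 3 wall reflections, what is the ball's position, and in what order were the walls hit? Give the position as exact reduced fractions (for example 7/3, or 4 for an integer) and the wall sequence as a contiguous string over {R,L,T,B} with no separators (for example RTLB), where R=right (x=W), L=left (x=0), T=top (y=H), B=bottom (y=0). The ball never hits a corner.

Final position: (7,12)
Wall sequence: BRT

1. t=3 → B at (5,0); v=(1,1)
2. t=7 → R at (12,7); v=(-1,1)
3. t=5 → T at (7,12); v=(-1,-1)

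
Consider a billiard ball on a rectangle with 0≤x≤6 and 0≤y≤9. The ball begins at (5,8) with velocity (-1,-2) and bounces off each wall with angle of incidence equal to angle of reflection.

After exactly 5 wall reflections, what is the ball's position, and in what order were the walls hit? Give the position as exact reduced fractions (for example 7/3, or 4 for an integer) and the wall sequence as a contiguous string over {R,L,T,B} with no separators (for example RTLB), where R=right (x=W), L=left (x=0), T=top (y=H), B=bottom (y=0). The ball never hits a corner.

1. t=4 → B at (1,0); v=(-1,2)
2. t=1 → L at (0,2); v=(1,2)
3. t=7/2 → T at (7/2,9); v=(1,-2)
4. t=5/2 → R at (6,4); v=(-1,-2)
5. t=2 → B at (4,0); v=(-1,2)

Final position: (4,0)
Wall sequence: BLTRB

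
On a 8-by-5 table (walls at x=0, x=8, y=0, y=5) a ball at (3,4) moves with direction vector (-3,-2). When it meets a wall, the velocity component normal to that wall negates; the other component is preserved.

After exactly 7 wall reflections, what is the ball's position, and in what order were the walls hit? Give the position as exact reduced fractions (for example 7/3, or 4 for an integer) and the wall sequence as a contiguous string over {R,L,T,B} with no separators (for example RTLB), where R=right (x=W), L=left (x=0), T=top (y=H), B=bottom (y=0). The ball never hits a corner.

Final position: (8,4)
Wall sequence: LBRTLBR

1. t=1 → L at (0,2); v=(3,-2)
2. t=1 → B at (3,0); v=(3,2)
3. t=5/3 → R at (8,10/3); v=(-3,2)
4. t=5/6 → T at (11/2,5); v=(-3,-2)
5. t=11/6 → L at (0,4/3); v=(3,-2)
6. t=2/3 → B at (2,0); v=(3,2)
7. t=2 → R at (8,4); v=(-3,2)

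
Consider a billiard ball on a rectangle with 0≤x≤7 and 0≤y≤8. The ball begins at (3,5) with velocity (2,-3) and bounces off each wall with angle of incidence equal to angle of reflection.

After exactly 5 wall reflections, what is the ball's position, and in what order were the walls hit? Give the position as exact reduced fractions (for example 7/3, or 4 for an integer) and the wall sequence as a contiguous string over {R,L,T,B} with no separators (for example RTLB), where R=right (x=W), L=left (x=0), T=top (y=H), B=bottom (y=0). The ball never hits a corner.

1. t=5/3 → B at (19/3,0); v=(2,3)
2. t=1/3 → R at (7,1); v=(-2,3)
3. t=7/3 → T at (7/3,8); v=(-2,-3)
4. t=7/6 → L at (0,9/2); v=(2,-3)
5. t=3/2 → B at (3,0); v=(2,3)

Final position: (3,0)
Wall sequence: BRTLB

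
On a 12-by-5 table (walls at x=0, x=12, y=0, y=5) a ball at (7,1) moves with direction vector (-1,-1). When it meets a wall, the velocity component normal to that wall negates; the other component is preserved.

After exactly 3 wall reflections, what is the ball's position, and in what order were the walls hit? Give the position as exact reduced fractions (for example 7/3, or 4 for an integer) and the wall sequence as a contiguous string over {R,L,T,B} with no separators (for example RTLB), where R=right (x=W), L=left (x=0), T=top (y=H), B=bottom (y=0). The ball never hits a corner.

Final position: (0,4)
Wall sequence: BTL

1. t=1 → B at (6,0); v=(-1,1)
2. t=5 → T at (1,5); v=(-1,-1)
3. t=1 → L at (0,4); v=(1,-1)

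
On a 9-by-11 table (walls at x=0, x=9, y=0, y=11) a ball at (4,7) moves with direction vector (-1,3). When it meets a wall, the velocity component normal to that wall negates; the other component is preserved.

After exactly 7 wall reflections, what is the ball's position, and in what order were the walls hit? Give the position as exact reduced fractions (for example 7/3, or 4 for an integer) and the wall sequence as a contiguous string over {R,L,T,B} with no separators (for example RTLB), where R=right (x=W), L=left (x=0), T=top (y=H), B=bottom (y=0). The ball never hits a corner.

Final position: (6,11)
Wall sequence: TLBTBRT

1. t=4/3 → T at (8/3,11); v=(-1,-3)
2. t=8/3 → L at (0,3); v=(1,-3)
3. t=1 → B at (1,0); v=(1,3)
4. t=11/3 → T at (14/3,11); v=(1,-3)
5. t=11/3 → B at (25/3,0); v=(1,3)
6. t=2/3 → R at (9,2); v=(-1,3)
7. t=3 → T at (6,11); v=(-1,-3)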